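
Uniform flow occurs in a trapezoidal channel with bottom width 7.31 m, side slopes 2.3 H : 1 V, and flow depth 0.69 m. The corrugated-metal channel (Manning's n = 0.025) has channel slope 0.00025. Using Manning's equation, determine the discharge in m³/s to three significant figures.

2.67 m³/s

A = (b + z·y)·y = (7.31 + 2.3×0.69)×0.69 = 6.139 m²
P = b + 2y√(1+z²) = 7.31 + 2×0.69×√(1+2.3²) = 10.77 m
R = A/P = 6.139/10.77 = 0.5699 m
Q = (1/n)·A·R^(2/3)·S^(1/2) = (1/0.025) × 6.139 × 0.5699^(2/3) × 0.00025^(1/2) = 2.669 m³/s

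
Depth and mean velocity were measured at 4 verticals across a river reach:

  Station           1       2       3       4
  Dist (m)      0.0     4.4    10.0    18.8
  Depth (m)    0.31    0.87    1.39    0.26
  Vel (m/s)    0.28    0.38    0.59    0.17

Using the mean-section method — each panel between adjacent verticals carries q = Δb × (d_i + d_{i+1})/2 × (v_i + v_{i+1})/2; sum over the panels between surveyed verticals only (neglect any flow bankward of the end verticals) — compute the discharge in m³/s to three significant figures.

6.68 m³/s

Panel 1-2: Δb = 4.4 m, d̄ = (0.31+0.87)/2 = 0.59, v̄ = (0.28+0.38)/2 = 0.33 → q = 4.4×0.59×0.33 = 0.8567 m³/s
Panel 2-3: Δb = 5.6 m, d̄ = (0.87+1.39)/2 = 1.13, v̄ = (0.38+0.59)/2 = 0.485 → q = 5.6×1.13×0.485 = 3.069 m³/s
Panel 3-4: Δb = 8.8 m, d̄ = (1.39+0.26)/2 = 0.825, v̄ = (0.59+0.17)/2 = 0.38 → q = 8.8×0.825×0.38 = 2.759 m³/s
Q = Σ q = 6.685 m³/s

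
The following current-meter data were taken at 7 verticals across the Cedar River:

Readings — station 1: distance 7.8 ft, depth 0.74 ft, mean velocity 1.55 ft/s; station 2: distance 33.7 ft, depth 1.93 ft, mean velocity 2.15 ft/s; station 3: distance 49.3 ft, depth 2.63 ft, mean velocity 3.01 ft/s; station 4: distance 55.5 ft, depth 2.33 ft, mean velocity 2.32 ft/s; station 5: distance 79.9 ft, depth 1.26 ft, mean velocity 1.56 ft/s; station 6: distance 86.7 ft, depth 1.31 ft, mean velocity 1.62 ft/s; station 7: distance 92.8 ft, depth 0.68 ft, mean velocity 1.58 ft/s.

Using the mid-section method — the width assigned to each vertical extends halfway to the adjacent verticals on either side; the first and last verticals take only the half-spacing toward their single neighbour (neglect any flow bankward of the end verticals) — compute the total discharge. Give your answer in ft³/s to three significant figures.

w_1 = (33.7 − 7.8)/2 = 12.95 ft; q_1 = 1.55 × 0.74 × 12.95 = 14.85 ft³/s
w_2 = (49.3 − 7.8)/2 = 20.75 ft; q_2 = 2.15 × 1.93 × 20.75 = 86.10 ft³/s
w_3 = (55.5 − 33.7)/2 = 10.9 ft; q_3 = 3.01 × 2.63 × 10.9 = 86.29 ft³/s
w_4 = (79.9 − 49.3)/2 = 15.3 ft; q_4 = 2.32 × 2.33 × 15.3 = 82.71 ft³/s
w_5 = (86.7 − 55.5)/2 = 15.6 ft; q_5 = 1.56 × 1.26 × 15.6 = 30.66 ft³/s
w_6 = (92.8 − 79.9)/2 = 6.45 ft; q_6 = 1.62 × 1.31 × 6.45 = 13.69 ft³/s
w_7 = (92.8 − 86.7)/2 = 3.05 ft; q_7 = 1.58 × 0.68 × 3.05 = 3.277 ft³/s
Q = Σ qᵢ = 317.6 ft³/s

318 ft³/s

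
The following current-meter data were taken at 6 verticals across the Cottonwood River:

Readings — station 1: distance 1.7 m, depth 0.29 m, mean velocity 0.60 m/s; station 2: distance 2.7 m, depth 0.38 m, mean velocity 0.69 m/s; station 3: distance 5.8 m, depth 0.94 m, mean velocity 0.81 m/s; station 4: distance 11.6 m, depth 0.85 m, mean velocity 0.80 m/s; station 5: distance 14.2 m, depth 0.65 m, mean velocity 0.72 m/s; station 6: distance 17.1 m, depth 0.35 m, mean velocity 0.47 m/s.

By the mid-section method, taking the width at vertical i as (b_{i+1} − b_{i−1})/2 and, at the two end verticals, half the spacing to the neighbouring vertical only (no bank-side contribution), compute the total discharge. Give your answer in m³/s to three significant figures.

w_1 = (2.7 − 1.7)/2 = 0.5 m; q_1 = 0.60 × 0.29 × 0.5 = 0.08700 m³/s
w_2 = (5.8 − 1.7)/2 = 2.05 m; q_2 = 0.69 × 0.38 × 2.05 = 0.5375 m³/s
w_3 = (11.6 − 2.7)/2 = 4.45 m; q_3 = 0.81 × 0.94 × 4.45 = 3.388 m³/s
w_4 = (14.2 − 5.8)/2 = 4.2 m; q_4 = 0.80 × 0.85 × 4.2 = 2.856 m³/s
w_5 = (17.1 − 11.6)/2 = 2.75 m; q_5 = 0.72 × 0.65 × 2.75 = 1.287 m³/s
w_6 = (17.1 − 14.2)/2 = 1.45 m; q_6 = 0.47 × 0.35 × 1.45 = 0.2385 m³/s
Q = Σ qᵢ = 8.394 m³/s

8.39 m³/s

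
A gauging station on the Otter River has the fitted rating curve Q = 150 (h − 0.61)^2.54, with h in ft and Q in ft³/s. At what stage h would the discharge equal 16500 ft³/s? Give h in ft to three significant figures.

h − h₀ = (Q/C)^(1/b) = (16500/150)^(1/2.54) = 6.364 ft
h = 0.61 + 6.364 = 6.974 ft

6.97 ft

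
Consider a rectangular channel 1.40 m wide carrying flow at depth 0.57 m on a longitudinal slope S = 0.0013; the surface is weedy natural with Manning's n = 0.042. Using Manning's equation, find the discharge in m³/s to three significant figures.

A = b·y = 1.40 × 0.57 = 0.7980 m²
P = b + 2y = 1.40 + 2×0.57 = 2.540 m
R = A/P = 0.7980/2.540 = 0.3142 m
Q = (1/n)·A·R^(2/3)·S^(1/2) = (1/0.042) × 0.7980 × 0.3142^(2/3) × 0.0013^(1/2) = 0.3166 m³/s

0.317 m³/s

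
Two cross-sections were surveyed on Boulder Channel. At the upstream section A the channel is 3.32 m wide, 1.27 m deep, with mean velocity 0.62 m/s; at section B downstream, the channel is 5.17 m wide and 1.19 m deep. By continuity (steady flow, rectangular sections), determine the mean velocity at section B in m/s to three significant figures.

Q = A₁V₁ = (3.32×1.27) × 0.62 = 2.614 m³/s
A₂ = 5.17 × 1.19 = 6.152 m²
V₂ = Q/A₂ = 2.614/6.152 = 0.4249 m/s

0.425 m/s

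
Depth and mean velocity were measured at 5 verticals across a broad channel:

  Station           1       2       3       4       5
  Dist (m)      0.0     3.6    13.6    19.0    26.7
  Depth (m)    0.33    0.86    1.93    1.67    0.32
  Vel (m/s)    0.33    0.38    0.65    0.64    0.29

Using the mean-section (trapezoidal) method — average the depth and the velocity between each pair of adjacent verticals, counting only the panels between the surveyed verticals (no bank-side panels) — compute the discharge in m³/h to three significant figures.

64000 m³/h

Panel 1-2: Δb = 3.6 m, d̄ = (0.33+0.86)/2 = 0.595, v̄ = (0.33+0.38)/2 = 0.355 → q = 3.6×0.595×0.355 = 0.7604 m³/s
Panel 2-3: Δb = 10 m, d̄ = (0.86+1.93)/2 = 1.395, v̄ = (0.38+0.65)/2 = 0.515 → q = 10×1.395×0.515 = 7.184 m³/s
Panel 3-4: Δb = 5.4 m, d̄ = (1.93+1.67)/2 = 1.8, v̄ = (0.65+0.64)/2 = 0.645 → q = 5.4×1.8×0.645 = 6.269 m³/s
Panel 4-5: Δb = 7.7 m, d̄ = (1.67+0.32)/2 = 0.995, v̄ = (0.64+0.29)/2 = 0.465 → q = 7.7×0.995×0.465 = 3.563 m³/s
Q = Σ q = 17.78 m³/s
= 17.78 × 3600 = 64000 m³/h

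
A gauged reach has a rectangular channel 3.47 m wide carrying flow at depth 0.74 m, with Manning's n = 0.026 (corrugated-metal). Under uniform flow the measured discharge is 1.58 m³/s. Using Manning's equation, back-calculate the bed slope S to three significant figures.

A = b·y = 3.47 × 0.74 = 2.568 m²
P = b + 2y = 3.47 + 2×0.74 = 4.950 m
R = A/P = 2.568/4.950 = 0.5187 m
S = (Q·n / (1·A·R^(2/3)))² = (1.58×0.026 / (1×2.568×0.6456))² = 0.0006140

0.000614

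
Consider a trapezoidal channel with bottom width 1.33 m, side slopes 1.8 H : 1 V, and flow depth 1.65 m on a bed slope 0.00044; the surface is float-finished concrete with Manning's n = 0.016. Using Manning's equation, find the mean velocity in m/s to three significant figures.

1.20 m/s

A = (b + z·y)·y = (1.33 + 1.8×1.65)×1.65 = 7.095 m²
P = b + 2y√(1+z²) = 1.33 + 2×1.65×√(1+1.8²) = 8.125 m
R = A/P = 7.095/8.125 = 0.8732 m
Q = (1/n)·A·R^(2/3)·S^(1/2) = (1/0.016) × 7.095 × 0.8732^(2/3) × 0.00044^(1/2) = 8.498 m³/s
V = Q/A = 8.498/7.095 = 1.198 m/s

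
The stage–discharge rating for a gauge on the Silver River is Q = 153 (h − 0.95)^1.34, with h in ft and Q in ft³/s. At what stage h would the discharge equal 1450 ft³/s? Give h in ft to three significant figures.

h − h₀ = (Q/C)^(1/b) = (1450/153)^(1/1.34) = 5.356 ft
h = 0.95 + 5.356 = 6.306 ft

6.31 ft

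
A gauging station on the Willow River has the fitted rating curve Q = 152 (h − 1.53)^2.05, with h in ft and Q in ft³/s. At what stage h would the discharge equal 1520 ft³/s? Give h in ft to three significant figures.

4.60 ft

h − h₀ = (Q/C)^(1/b) = (1520/152)^(1/2.05) = 3.075 ft
h = 1.53 + 3.075 = 4.605 ft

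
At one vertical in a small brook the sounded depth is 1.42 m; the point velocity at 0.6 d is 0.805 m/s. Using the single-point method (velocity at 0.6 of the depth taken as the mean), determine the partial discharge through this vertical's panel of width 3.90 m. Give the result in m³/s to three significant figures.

v̄ = v₀.₆ = 0.805 m/s
q = v̄ × d × w = 0.8050 × 1.42 × 3.90 = 4.458 m³/s

4.46 m³/s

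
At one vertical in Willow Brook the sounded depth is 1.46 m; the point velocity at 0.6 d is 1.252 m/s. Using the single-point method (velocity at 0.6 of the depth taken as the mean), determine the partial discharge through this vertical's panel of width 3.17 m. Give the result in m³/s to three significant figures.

v̄ = v₀.₆ = 1.252 m/s
q = v̄ × d × w = 1.252 × 1.46 × 3.17 = 5.795 m³/s

5.79 m³/s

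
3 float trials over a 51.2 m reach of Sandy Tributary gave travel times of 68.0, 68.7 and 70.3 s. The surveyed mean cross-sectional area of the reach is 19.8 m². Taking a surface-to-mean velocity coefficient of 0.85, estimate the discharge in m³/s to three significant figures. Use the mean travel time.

12.5 m³/s

t̄ = (68.0 + 68.7 + 70.3) / 3 = 69 s
v_surface = L / t̄ = 51.2 / 69 = 0.7420 m/s
v_mean = 0.85 × 0.7420 = 0.6307 m/s
Q = A × v_mean = 19.8 × 0.6307 = 12.49 m³/s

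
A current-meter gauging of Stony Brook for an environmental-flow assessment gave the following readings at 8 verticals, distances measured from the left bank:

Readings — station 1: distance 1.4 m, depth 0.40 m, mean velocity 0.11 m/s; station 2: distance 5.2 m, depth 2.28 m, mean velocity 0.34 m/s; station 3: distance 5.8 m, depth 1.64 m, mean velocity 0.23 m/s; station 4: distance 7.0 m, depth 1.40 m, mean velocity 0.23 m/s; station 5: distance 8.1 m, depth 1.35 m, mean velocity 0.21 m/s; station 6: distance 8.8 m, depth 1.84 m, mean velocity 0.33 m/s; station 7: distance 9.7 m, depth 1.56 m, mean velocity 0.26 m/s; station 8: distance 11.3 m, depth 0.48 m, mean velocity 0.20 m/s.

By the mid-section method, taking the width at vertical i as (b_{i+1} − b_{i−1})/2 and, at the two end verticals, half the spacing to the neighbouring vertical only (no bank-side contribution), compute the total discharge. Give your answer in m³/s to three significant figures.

w_1 = (5.2 − 1.4)/2 = 1.9 m; q_1 = 0.11 × 0.40 × 1.9 = 0.08360 m³/s
w_2 = (5.8 − 1.4)/2 = 2.2 m; q_2 = 0.34 × 2.28 × 2.2 = 1.705 m³/s
w_3 = (7.0 − 5.2)/2 = 0.9 m; q_3 = 0.23 × 1.64 × 0.9 = 0.3395 m³/s
w_4 = (8.1 − 5.8)/2 = 1.15 m; q_4 = 0.23 × 1.40 × 1.15 = 0.3703 m³/s
w_5 = (8.8 − 7.0)/2 = 0.9 m; q_5 = 0.21 × 1.35 × 0.9 = 0.2552 m³/s
w_6 = (9.7 − 8.1)/2 = 0.8 m; q_6 = 0.33 × 1.84 × 0.8 = 0.4858 m³/s
w_7 = (11.3 − 8.8)/2 = 1.25 m; q_7 = 0.26 × 1.56 × 1.25 = 0.5070 m³/s
w_8 = (11.3 − 9.7)/2 = 0.8 m; q_8 = 0.20 × 0.48 × 0.8 = 0.07680 m³/s
Q = Σ qᵢ = 3.824 m³/s

3.82 m³/s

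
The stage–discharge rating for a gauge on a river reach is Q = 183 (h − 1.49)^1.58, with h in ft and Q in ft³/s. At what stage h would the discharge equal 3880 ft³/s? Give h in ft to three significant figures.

h − h₀ = (Q/C)^(1/b) = (3880/183)^(1/1.58) = 6.910 ft
h = 1.49 + 6.910 = 8.400 ft

8.40 ft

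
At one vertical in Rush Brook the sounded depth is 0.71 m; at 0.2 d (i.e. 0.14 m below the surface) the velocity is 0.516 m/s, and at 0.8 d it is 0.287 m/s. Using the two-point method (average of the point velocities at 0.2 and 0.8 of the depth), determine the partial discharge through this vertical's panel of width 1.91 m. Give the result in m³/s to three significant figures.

0.544 m³/s

v̄ = (0.516 + 0.287) / 2 = 0.4015 m/s
q = v̄ × d × w = 0.4015 × 0.71 × 1.91 = 0.5445 m³/s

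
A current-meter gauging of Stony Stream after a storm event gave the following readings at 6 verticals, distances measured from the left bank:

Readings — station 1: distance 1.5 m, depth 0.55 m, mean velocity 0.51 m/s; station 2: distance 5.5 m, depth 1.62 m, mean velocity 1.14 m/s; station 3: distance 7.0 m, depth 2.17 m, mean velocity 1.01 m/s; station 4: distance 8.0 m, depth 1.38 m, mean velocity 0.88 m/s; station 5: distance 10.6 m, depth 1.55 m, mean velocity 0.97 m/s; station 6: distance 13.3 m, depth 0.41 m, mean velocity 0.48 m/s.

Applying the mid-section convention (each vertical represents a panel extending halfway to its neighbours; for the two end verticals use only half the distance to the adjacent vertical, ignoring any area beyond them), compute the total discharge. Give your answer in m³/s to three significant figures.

w_1 = (5.5 − 1.5)/2 = 2 m; q_1 = 0.51 × 0.55 × 2 = 0.5610 m³/s
w_2 = (7.0 − 1.5)/2 = 2.75 m; q_2 = 1.14 × 1.62 × 2.75 = 5.079 m³/s
w_3 = (8.0 − 5.5)/2 = 1.25 m; q_3 = 1.01 × 2.17 × 1.25 = 2.740 m³/s
w_4 = (10.6 − 7.0)/2 = 1.8 m; q_4 = 0.88 × 1.38 × 1.8 = 2.186 m³/s
w_5 = (13.3 − 8.0)/2 = 2.65 m; q_5 = 0.97 × 1.55 × 2.65 = 3.984 m³/s
w_6 = (13.3 − 10.6)/2 = 1.35 m; q_6 = 0.48 × 0.41 × 1.35 = 0.2657 m³/s
Q = Σ qᵢ = 14.82 m³/s

14.8 m³/s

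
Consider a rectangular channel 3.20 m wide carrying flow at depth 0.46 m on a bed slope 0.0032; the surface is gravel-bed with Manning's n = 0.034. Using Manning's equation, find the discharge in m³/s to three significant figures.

1.23 m³/s

A = b·y = 3.20 × 0.46 = 1.472 m²
P = b + 2y = 3.20 + 2×0.46 = 4.120 m
R = A/P = 1.472/4.120 = 0.3573 m
Q = (1/n)·A·R^(2/3)·S^(1/2) = (1/0.034) × 1.472 × 0.3573^(2/3) × 0.0032^(1/2) = 1.233 m³/s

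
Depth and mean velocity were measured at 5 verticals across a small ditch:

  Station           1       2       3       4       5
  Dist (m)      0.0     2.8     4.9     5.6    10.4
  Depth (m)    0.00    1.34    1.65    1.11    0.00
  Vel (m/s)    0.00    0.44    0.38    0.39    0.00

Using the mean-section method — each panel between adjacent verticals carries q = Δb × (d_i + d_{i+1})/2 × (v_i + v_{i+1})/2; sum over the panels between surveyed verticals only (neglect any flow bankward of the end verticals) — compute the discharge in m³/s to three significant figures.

2.59 m³/s

Panel 1-2: Δb = 2.8 m, d̄ = (0.00+1.34)/2 = 0.67, v̄ = (0.00+0.44)/2 = 0.22 → q = 2.8×0.67×0.22 = 0.4127 m³/s
Panel 2-3: Δb = 2.1 m, d̄ = (1.34+1.65)/2 = 1.495, v̄ = (0.44+0.38)/2 = 0.41 → q = 2.1×1.495×0.41 = 1.287 m³/s
Panel 3-4: Δb = 0.7 m, d̄ = (1.65+1.11)/2 = 1.38, v̄ = (0.38+0.39)/2 = 0.385 → q = 0.7×1.38×0.385 = 0.3719 m³/s
Panel 4-5: Δb = 4.8 m, d̄ = (1.11+0.00)/2 = 0.555, v̄ = (0.39+0.00)/2 = 0.195 → q = 4.8×0.555×0.195 = 0.5195 m³/s
Q = Σ q = 2.591 m³/s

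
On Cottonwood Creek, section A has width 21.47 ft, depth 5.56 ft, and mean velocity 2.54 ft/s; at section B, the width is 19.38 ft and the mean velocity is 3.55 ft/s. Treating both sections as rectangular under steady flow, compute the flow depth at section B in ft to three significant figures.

4.41 ft

Q = A₁V₁ = (21.47×5.56) × 2.54 = 303.2 ft³/s
d₂ = Q/(b₂ V₂) = 303.2/(19.38×3.55) = 4.407 ft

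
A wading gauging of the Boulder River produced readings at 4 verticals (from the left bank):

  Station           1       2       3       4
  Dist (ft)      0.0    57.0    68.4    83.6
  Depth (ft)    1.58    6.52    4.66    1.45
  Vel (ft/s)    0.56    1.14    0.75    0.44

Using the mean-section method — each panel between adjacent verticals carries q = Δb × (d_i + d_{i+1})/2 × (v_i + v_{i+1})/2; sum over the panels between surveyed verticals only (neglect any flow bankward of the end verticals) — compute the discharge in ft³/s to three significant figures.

284 ft³/s

Panel 1-2: Δb = 57 ft, d̄ = (1.58+6.52)/2 = 4.05, v̄ = (0.56+1.14)/2 = 0.85 → q = 57×4.05×0.85 = 196.2 ft³/s
Panel 2-3: Δb = 11.4 ft, d̄ = (6.52+4.66)/2 = 5.59, v̄ = (1.14+0.75)/2 = 0.945 → q = 11.4×5.59×0.945 = 60.22 ft³/s
Panel 3-4: Δb = 15.2 ft, d̄ = (4.66+1.45)/2 = 3.055, v̄ = (0.75+0.44)/2 = 0.595 → q = 15.2×3.055×0.595 = 27.63 ft³/s
Q = Σ q = 284.1 ft³/s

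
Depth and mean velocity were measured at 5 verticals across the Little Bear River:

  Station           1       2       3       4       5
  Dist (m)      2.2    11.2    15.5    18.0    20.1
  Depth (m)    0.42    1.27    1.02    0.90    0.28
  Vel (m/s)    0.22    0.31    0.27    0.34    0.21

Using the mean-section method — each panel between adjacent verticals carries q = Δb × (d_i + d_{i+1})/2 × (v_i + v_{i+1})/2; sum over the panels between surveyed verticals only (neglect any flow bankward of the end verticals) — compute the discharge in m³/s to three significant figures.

4.52 m³/s

Panel 1-2: Δb = 9 m, d̄ = (0.42+1.27)/2 = 0.845, v̄ = (0.22+0.31)/2 = 0.265 → q = 9×0.845×0.265 = 2.015 m³/s
Panel 2-3: Δb = 4.3 m, d̄ = (1.27+1.02)/2 = 1.145, v̄ = (0.31+0.27)/2 = 0.29 → q = 4.3×1.145×0.29 = 1.428 m³/s
Panel 3-4: Δb = 2.5 m, d̄ = (1.02+0.90)/2 = 0.96, v̄ = (0.27+0.34)/2 = 0.305 → q = 2.5×0.96×0.305 = 0.7320 m³/s
Panel 4-5: Δb = 2.1 m, d̄ = (0.90+0.28)/2 = 0.59, v̄ = (0.34+0.21)/2 = 0.275 → q = 2.1×0.59×0.275 = 0.3407 m³/s
Q = Σ q = 4.516 m³/s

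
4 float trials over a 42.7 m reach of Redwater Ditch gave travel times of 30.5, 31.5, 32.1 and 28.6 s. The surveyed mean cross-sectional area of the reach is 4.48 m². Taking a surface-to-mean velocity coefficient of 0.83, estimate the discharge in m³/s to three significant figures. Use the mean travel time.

t̄ = (30.5 + 31.5 + 32.1 + 28.6) / 4 = 30.675 s
v_surface = L / t̄ = 42.7 / 30.675 = 1.392 m/s
v_mean = 0.83 × 1.392 = 1.155 m/s
Q = A × v_mean = 4.48 × 1.155 = 5.176 m³/s

5.18 m³/s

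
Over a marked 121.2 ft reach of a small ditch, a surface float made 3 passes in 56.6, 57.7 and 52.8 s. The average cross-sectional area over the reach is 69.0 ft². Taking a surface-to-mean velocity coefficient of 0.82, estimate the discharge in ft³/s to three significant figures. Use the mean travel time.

123 ft³/s

t̄ = (56.6 + 57.7 + 52.8) / 3 = 55.7 s
v_surface = L / t̄ = 121.2 / 55.7 = 2.176 ft/s
v_mean = 0.82 × 2.176 = 1.784 ft/s
Q = A × v_mean = 69.0 × 1.784 = 123.1 ft³/s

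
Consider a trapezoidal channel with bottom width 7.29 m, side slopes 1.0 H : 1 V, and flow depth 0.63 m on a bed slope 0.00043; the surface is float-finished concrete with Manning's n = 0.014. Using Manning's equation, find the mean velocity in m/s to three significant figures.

0.994 m/s

A = (b + z·y)·y = (7.29 + 1.0×0.63)×0.63 = 4.990 m²
P = b + 2y√(1+z²) = 7.29 + 2×0.63×√(1+1.0²) = 9.072 m
R = A/P = 4.990/9.072 = 0.5500 m
Q = (1/n)·A·R^(2/3)·S^(1/2) = (1/0.014) × 4.990 × 0.5500^(2/3) × 0.00043^(1/2) = 4.961 m³/s
V = Q/A = 4.961/4.990 = 0.9943 m/s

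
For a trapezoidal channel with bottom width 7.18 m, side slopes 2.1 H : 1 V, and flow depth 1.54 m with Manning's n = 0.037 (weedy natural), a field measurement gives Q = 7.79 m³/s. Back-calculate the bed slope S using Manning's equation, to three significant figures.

0.000278

A = (b + z·y)·y = (7.18 + 2.1×1.54)×1.54 = 16.04 m²
P = b + 2y√(1+z²) = 7.18 + 2×1.54×√(1+2.1²) = 14.34 m
R = A/P = 16.04/14.34 = 1.118 m
S = (Q·n / (1·A·R^(2/3)))² = (7.79×0.037 / (1×16.04×1.077))² = 0.0002783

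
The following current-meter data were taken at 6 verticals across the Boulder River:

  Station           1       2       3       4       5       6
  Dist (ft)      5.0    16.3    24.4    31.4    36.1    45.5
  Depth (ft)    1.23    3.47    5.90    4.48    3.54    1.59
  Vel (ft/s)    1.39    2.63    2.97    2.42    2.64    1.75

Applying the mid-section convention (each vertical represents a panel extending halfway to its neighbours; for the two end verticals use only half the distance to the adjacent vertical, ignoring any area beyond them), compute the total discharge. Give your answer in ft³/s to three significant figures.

373 ft³/s

w_1 = (16.3 − 5.0)/2 = 5.65 ft; q_1 = 1.39 × 1.23 × 5.65 = 9.660 ft³/s
w_2 = (24.4 − 5.0)/2 = 9.7 ft; q_2 = 2.63 × 3.47 × 9.7 = 88.52 ft³/s
w_3 = (31.4 − 16.3)/2 = 7.55 ft; q_3 = 2.97 × 5.90 × 7.55 = 132.3 ft³/s
w_4 = (36.1 − 24.4)/2 = 5.85 ft; q_4 = 2.42 × 4.48 × 5.85 = 63.42 ft³/s
w_5 = (45.5 − 31.4)/2 = 7.05 ft; q_5 = 2.64 × 3.54 × 7.05 = 65.89 ft³/s
w_6 = (45.5 − 36.1)/2 = 4.7 ft; q_6 = 1.75 × 1.59 × 4.7 = 13.08 ft³/s
Q = Σ qᵢ = 372.9 ft³/s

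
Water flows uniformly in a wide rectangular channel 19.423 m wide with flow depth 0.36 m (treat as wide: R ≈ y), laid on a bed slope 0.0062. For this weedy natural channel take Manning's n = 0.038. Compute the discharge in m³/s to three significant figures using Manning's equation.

7.33 m³/s

A = b·y = 19.423 × 0.36 = 6.992 m²
Wide channel: R ≈ y = 0.36 m
Q = (1/n)·A·R^(2/3)·S^(1/2) = (1/0.038) × 6.992 × 0.3600^(2/3) × 0.0062^(1/2) = 7.332 m³/s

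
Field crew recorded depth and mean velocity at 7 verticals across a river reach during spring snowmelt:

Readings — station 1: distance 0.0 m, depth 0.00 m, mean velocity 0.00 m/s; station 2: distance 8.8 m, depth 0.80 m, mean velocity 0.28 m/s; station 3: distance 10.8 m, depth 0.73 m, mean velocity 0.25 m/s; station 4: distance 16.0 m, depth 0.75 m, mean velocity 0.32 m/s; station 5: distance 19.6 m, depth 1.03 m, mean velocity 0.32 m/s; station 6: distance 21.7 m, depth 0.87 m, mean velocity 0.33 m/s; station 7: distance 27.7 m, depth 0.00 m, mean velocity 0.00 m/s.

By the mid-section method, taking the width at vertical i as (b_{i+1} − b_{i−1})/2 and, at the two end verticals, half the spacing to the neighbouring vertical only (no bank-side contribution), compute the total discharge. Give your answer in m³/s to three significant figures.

w_2 = (10.8 − 0.0)/2 = 5.4 m; q_2 = 0.28 × 0.80 × 5.4 = 1.210 m³/s
w_3 = (16.0 − 8.8)/2 = 3.6 m; q_3 = 0.25 × 0.73 × 3.6 = 0.6570 m³/s
w_4 = (19.6 − 10.8)/2 = 4.4 m; q_4 = 0.32 × 0.75 × 4.4 = 1.056 m³/s
w_5 = (21.7 − 16.0)/2 = 2.85 m; q_5 = 0.32 × 1.03 × 2.85 = 0.9394 m³/s
w_6 = (27.7 − 19.6)/2 = 4.05 m; q_6 = 0.33 × 0.87 × 4.05 = 1.163 m³/s
Stations 1, 7 contribute zero (depth or velocity is 0).
Q = Σ qᵢ = 5.025 m³/s

5.02 m³/s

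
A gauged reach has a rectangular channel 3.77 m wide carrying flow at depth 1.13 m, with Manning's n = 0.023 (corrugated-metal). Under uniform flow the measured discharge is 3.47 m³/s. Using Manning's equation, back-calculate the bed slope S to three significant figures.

0.000558

A = b·y = 3.77 × 1.13 = 4.260 m²
P = b + 2y = 3.77 + 2×1.13 = 6.030 m
R = A/P = 4.260/6.030 = 0.7065 m
S = (Q·n / (1·A·R^(2/3)))² = (3.47×0.023 / (1×4.260×0.7932))² = 0.0005578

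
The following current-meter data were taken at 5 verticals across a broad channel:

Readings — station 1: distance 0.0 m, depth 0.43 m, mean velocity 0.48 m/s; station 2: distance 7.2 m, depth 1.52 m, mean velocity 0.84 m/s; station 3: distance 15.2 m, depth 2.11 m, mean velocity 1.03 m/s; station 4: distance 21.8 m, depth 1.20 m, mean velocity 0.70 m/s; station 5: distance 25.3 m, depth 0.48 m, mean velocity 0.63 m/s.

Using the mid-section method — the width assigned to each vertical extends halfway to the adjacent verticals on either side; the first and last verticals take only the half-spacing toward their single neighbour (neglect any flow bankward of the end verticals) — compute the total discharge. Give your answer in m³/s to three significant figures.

31.1 m³/s

w_1 = (7.2 − 0.0)/2 = 3.6 m; q_1 = 0.48 × 0.43 × 3.6 = 0.7430 m³/s
w_2 = (15.2 − 0.0)/2 = 7.6 m; q_2 = 0.84 × 1.52 × 7.6 = 9.704 m³/s
w_3 = (21.8 − 7.2)/2 = 7.3 m; q_3 = 1.03 × 2.11 × 7.3 = 15.87 m³/s
w_4 = (25.3 − 15.2)/2 = 5.05 m; q_4 = 0.70 × 1.20 × 5.05 = 4.242 m³/s
w_5 = (25.3 − 21.8)/2 = 1.75 m; q_5 = 0.63 × 0.48 × 1.75 = 0.5292 m³/s
Q = Σ qᵢ = 31.08 m³/s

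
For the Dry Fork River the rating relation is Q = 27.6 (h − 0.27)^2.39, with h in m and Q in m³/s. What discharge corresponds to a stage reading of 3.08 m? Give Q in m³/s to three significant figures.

Q = 27.6 × (3.08 − 0.27)^2.39 = 27.6 × 2.81^2.39 = 326.1 m³/s

326 m³/s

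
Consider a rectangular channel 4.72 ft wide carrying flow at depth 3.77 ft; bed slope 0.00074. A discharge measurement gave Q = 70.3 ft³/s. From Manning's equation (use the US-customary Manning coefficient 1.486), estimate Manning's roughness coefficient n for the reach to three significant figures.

A = b·y = 4.72 × 3.77 = 17.79 ft²
P = b + 2y = 4.72 + 2×3.77 = 12.26 ft
R = A/P = 17.79/12.26 = 1.451 ft
n = (1.486/Q)·A·R^(2/3)·S^(1/2) = (1.486/70.3) × 17.79 × 1.282 × 0.02720 = 0.01312

0.0131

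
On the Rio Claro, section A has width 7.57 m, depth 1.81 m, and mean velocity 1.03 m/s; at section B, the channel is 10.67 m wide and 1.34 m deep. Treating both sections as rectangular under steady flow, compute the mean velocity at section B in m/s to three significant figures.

Q = A₁V₁ = (7.57×1.81) × 1.03 = 14.11 m³/s
A₂ = 10.67 × 1.34 = 14.30 m²
V₂ = Q/A₂ = 14.11/14.30 = 0.9871 m/s

0.987 m/s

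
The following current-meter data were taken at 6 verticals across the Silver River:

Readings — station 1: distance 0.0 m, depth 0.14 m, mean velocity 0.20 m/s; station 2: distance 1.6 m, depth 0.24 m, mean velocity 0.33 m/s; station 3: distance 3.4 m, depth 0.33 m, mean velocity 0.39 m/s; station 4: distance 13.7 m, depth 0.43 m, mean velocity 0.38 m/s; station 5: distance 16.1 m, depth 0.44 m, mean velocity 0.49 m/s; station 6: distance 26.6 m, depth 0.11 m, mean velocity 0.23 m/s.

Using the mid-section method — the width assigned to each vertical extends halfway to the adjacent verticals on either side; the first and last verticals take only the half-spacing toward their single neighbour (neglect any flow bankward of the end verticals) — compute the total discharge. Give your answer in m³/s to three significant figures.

3.50 m³/s

w_1 = (1.6 − 0.0)/2 = 0.8 m; q_1 = 0.20 × 0.14 × 0.8 = 0.02240 m³/s
w_2 = (3.4 − 0.0)/2 = 1.7 m; q_2 = 0.33 × 0.24 × 1.7 = 0.1346 m³/s
w_3 = (13.7 − 1.6)/2 = 6.05 m; q_3 = 0.39 × 0.33 × 6.05 = 0.7786 m³/s
w_4 = (16.1 − 3.4)/2 = 6.35 m; q_4 = 0.38 × 0.43 × 6.35 = 1.038 m³/s
w_5 = (26.6 − 13.7)/2 = 6.45 m; q_5 = 0.49 × 0.44 × 6.45 = 1.391 m³/s
w_6 = (26.6 − 16.1)/2 = 5.25 m; q_6 = 0.23 × 0.11 × 5.25 = 0.1328 m³/s
Q = Σ qᵢ = 3.497 m³/s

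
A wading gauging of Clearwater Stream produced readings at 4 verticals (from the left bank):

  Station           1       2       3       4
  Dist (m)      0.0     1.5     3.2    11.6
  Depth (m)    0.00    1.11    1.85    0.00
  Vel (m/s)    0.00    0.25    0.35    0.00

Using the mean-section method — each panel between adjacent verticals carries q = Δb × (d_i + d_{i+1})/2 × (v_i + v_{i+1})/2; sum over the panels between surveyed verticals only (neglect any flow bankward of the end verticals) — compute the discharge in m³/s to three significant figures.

Panel 1-2: Δb = 1.5 m, d̄ = (0.00+1.11)/2 = 0.555, v̄ = (0.00+0.25)/2 = 0.125 → q = 1.5×0.555×0.125 = 0.1041 m³/s
Panel 2-3: Δb = 1.7 m, d̄ = (1.11+1.85)/2 = 1.48, v̄ = (0.25+0.35)/2 = 0.3 → q = 1.7×1.48×0.3 = 0.7548 m³/s
Panel 3-4: Δb = 8.4 m, d̄ = (1.85+0.00)/2 = 0.925, v̄ = (0.35+0.00)/2 = 0.175 → q = 8.4×0.925×0.175 = 1.360 m³/s
Q = Σ q = 2.219 m³/s

2.22 m³/s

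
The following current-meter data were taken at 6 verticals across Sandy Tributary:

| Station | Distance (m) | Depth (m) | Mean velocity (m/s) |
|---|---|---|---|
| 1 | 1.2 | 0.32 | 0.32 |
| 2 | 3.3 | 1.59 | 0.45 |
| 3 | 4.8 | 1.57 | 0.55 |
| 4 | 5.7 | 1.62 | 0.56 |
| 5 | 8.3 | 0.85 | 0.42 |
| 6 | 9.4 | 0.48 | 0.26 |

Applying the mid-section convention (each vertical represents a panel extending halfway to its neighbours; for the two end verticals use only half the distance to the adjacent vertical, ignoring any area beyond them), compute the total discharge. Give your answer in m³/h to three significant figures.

17100 m³/h

w_1 = (3.3 − 1.2)/2 = 1.05 m; q_1 = 0.32 × 0.32 × 1.05 = 0.1075 m³/s
w_2 = (4.8 − 1.2)/2 = 1.8 m; q_2 = 0.45 × 1.59 × 1.8 = 1.288 m³/s
w_3 = (5.7 − 3.3)/2 = 1.2 m; q_3 = 0.55 × 1.57 × 1.2 = 1.036 m³/s
w_4 = (8.3 − 4.8)/2 = 1.75 m; q_4 = 0.56 × 1.62 × 1.75 = 1.588 m³/s
w_5 = (9.4 − 5.7)/2 = 1.85 m; q_5 = 0.42 × 0.85 × 1.85 = 0.6605 m³/s
w_6 = (9.4 − 8.3)/2 = 0.55 m; q_6 = 0.26 × 0.48 × 0.55 = 0.06864 m³/s
Q = Σ qᵢ = 4.748 m³/s
= 4.748 × 3600 = 17090 m³/h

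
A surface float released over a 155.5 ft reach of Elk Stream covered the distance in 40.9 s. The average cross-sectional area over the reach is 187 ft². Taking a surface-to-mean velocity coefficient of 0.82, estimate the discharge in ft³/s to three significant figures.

583 ft³/s

v_surface = L / t̄ = 155.5 / 40.9 = 3.802 ft/s
v_mean = 0.82 × 3.802 = 3.118 ft/s
Q = A × v_mean = 187 × 3.118 = 583.0 ft³/s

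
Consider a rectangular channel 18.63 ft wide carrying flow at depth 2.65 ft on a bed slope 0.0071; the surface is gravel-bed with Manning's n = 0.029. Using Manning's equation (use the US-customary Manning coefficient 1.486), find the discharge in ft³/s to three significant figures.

345 ft³/s

A = b·y = 18.63 × 2.65 = 49.37 ft²
P = b + 2y = 18.63 + 2×2.65 = 23.93 ft
R = A/P = 49.37/23.93 = 2.063 ft
Q = (1.486/n)·A·R^(2/3)·S^(1/2) = (1.486/0.029) × 49.37 × 2.063^(2/3) × 0.0071^(1/2) = 345.5 ft³/s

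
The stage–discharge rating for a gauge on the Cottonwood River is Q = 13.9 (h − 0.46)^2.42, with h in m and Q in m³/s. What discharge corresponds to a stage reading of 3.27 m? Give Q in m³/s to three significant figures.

Q = 13.9 × (3.27 − 0.46)^2.42 = 13.9 × 2.81^2.42 = 169.4 m³/s

169 m³/s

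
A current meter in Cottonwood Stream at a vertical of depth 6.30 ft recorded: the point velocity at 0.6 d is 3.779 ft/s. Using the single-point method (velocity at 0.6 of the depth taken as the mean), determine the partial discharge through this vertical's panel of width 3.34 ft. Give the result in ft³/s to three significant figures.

79.5 ft³/s

v̄ = v₀.₆ = 3.779 ft/s
q = v̄ × d × w = 3.779 × 6.30 × 3.34 = 79.52 ft³/s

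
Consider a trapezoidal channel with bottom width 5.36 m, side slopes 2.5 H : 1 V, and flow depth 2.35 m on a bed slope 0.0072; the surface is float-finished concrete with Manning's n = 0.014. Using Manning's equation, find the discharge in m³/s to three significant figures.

A = (b + z·y)·y = (5.36 + 2.5×2.35)×2.35 = 26.40 m²
P = b + 2y√(1+z²) = 5.36 + 2×2.35×√(1+2.5²) = 18.02 m
R = A/P = 26.40/18.02 = 1.466 m
Q = (1/n)·A·R^(2/3)·S^(1/2) = (1/0.014) × 26.40 × 1.466^(2/3) × 0.0072^(1/2) = 206.5 m³/s

206 m³/s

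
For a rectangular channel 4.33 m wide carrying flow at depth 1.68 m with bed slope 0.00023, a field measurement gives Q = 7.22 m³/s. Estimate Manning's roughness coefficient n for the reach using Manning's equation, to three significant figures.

0.0147

A = b·y = 4.33 × 1.68 = 7.274 m²
P = b + 2y = 4.33 + 2×1.68 = 7.690 m
R = A/P = 7.274/7.690 = 0.9460 m
n = (1/Q)·A·R^(2/3)·S^(1/2) = (1/7.22) × 7.274 × 0.9636 × 0.01517 = 0.01472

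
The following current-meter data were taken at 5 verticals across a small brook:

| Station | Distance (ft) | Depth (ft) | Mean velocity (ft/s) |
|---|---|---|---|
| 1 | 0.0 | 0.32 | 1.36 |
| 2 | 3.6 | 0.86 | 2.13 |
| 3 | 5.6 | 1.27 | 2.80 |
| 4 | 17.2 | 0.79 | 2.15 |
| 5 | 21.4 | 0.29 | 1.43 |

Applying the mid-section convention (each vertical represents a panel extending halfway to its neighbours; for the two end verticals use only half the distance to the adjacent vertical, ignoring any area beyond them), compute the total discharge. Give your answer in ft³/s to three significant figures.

w_1 = (3.6 − 0.0)/2 = 1.8 ft; q_1 = 1.36 × 0.32 × 1.8 = 0.7834 ft³/s
w_2 = (5.6 − 0.0)/2 = 2.8 ft; q_2 = 2.13 × 0.86 × 2.8 = 5.129 ft³/s
w_3 = (17.2 − 3.6)/2 = 6.8 ft; q_3 = 2.80 × 1.27 × 6.8 = 24.18 ft³/s
w_4 = (21.4 − 5.6)/2 = 7.9 ft; q_4 = 2.15 × 0.79 × 7.9 = 13.42 ft³/s
w_5 = (21.4 − 17.2)/2 = 2.1 ft; q_5 = 1.43 × 0.29 × 2.1 = 0.8709 ft³/s
Q = Σ qᵢ = 44.38 ft³/s

44.4 ft³/s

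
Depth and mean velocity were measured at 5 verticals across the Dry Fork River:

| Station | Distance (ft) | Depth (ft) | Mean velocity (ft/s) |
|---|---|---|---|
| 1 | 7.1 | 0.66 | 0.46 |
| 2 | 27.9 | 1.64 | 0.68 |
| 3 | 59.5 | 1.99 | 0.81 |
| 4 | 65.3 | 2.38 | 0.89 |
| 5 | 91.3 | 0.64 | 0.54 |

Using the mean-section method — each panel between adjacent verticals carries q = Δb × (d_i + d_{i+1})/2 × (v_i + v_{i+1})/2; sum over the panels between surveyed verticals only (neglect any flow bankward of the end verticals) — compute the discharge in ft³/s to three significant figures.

95.2 ft³/s

Panel 1-2: Δb = 20.8 ft, d̄ = (0.66+1.64)/2 = 1.15, v̄ = (0.46+0.68)/2 = 0.57 → q = 20.8×1.15×0.57 = 13.63 ft³/s
Panel 2-3: Δb = 31.6 ft, d̄ = (1.64+1.99)/2 = 1.815, v̄ = (0.68+0.81)/2 = 0.745 → q = 31.6×1.815×0.745 = 42.73 ft³/s
Panel 3-4: Δb = 5.8 ft, d̄ = (1.99+2.38)/2 = 2.185, v̄ = (0.81+0.89)/2 = 0.85 → q = 5.8×2.185×0.85 = 10.77 ft³/s
Panel 4-5: Δb = 26 ft, d̄ = (2.38+0.64)/2 = 1.51, v̄ = (0.89+0.54)/2 = 0.715 → q = 26×1.51×0.715 = 28.07 ft³/s
Q = Σ q = 95.21 ft³/s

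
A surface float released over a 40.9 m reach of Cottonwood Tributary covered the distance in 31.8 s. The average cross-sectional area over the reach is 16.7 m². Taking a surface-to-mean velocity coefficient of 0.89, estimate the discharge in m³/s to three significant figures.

19.1 m³/s

v_surface = L / t̄ = 40.9 / 31.8 = 1.286 m/s
v_mean = 0.89 × 1.286 = 1.145 m/s
Q = A × v_mean = 16.7 × 1.145 = 19.12 m³/s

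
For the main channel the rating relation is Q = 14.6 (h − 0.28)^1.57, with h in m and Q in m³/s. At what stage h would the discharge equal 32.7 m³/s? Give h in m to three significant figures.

h − h₀ = (Q/C)^(1/b) = (32.7/14.6)^(1/1.57) = 1.671 m
h = 0.28 + 1.671 = 1.951 m

1.95 m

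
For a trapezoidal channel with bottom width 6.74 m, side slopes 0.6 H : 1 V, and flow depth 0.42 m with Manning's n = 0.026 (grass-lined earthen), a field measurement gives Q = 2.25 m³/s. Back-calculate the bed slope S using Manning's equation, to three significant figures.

0.00144

A = (b + z·y)·y = (6.74 + 0.6×0.42)×0.42 = 2.937 m²
P = b + 2y√(1+z²) = 6.74 + 2×0.42×√(1+0.6²) = 7.720 m
R = A/P = 2.937/7.720 = 0.3804 m
S = (Q·n / (1·A·R^(2/3)))² = (2.25×0.026 / (1×2.937×0.5250))² = 0.001440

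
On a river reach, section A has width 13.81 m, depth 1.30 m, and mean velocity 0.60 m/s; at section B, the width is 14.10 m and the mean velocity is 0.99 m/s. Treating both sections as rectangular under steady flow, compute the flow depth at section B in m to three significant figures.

0.772 m

Q = A₁V₁ = (13.81×1.30) × 0.60 = 10.77 m³/s
d₂ = Q/(b₂ V₂) = 10.77/(14.10×0.99) = 0.7717 m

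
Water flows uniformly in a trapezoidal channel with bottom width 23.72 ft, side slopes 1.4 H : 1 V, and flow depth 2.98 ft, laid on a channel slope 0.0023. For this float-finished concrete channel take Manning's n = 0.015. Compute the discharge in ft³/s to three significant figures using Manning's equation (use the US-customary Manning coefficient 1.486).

717 ft³/s

A = (b + z·y)·y = (23.72 + 1.4×2.98)×2.98 = 83.12 ft²
P = b + 2y√(1+z²) = 23.72 + 2×2.98×√(1+1.4²) = 33.97 ft
R = A/P = 83.12/33.97 = 2.447 ft
Q = (1.486/n)·A·R^(2/3)·S^(1/2) = (1.486/0.015) × 83.12 × 2.447^(2/3) × 0.0023^(1/2) = 717.0 ft³/s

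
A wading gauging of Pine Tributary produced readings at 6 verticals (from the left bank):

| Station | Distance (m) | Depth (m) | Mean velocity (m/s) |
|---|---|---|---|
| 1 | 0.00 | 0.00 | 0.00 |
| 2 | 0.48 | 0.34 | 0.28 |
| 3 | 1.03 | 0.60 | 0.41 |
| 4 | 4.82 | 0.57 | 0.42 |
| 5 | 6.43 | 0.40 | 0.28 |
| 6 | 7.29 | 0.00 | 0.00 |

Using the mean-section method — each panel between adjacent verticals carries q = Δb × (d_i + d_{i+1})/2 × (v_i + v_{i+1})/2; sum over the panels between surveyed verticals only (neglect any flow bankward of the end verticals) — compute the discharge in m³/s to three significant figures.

1.32 m³/s

Panel 1-2: Δb = 0.48 m, d̄ = (0.00+0.34)/2 = 0.17, v̄ = (0.00+0.28)/2 = 0.14 → q = 0.48×0.17×0.14 = 0.01142 m³/s
Panel 2-3: Δb = 0.55 m, d̄ = (0.34+0.60)/2 = 0.47, v̄ = (0.28+0.41)/2 = 0.345 → q = 0.55×0.47×0.345 = 0.08918 m³/s
Panel 3-4: Δb = 3.79 m, d̄ = (0.60+0.57)/2 = 0.585, v̄ = (0.41+0.42)/2 = 0.415 → q = 3.79×0.585×0.415 = 0.9201 m³/s
Panel 4-5: Δb = 1.61 m, d̄ = (0.57+0.40)/2 = 0.485, v̄ = (0.42+0.28)/2 = 0.35 → q = 1.61×0.485×0.35 = 0.2733 m³/s
Panel 5-6: Δb = 0.86 m, d̄ = (0.40+0.00)/2 = 0.2, v̄ = (0.28+0.00)/2 = 0.14 → q = 0.86×0.2×0.14 = 0.02408 m³/s
Q = Σ q = 1.318 m³/s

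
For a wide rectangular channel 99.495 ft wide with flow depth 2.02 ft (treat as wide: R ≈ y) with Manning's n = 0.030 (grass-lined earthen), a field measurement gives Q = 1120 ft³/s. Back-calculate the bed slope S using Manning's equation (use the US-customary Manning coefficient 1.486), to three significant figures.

A = b·y = 99.495 × 2.02 = 201.0 ft²
Wide channel: R ≈ y = 2.02 ft
S = (Q·n / (1.486·A·R^(2/3)))² = (1120×0.030 / (1.486×201.0×1.598))² = 0.004957

0.00496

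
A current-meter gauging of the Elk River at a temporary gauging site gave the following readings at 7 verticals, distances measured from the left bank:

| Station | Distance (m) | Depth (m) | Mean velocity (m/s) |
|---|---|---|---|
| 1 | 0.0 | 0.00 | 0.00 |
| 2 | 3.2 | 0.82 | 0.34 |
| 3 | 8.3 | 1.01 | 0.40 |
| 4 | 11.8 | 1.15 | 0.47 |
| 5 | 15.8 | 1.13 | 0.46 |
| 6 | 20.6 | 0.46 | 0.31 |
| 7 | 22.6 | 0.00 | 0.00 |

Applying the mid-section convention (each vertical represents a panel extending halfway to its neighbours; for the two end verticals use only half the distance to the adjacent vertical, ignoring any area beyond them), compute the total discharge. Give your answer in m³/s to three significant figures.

7.69 m³/s

w_2 = (8.3 − 0.0)/2 = 4.15 m; q_2 = 0.34 × 0.82 × 4.15 = 1.157 m³/s
w_3 = (11.8 − 3.2)/2 = 4.3 m; q_3 = 0.40 × 1.01 × 4.3 = 1.737 m³/s
w_4 = (15.8 − 8.3)/2 = 3.75 m; q_4 = 0.47 × 1.15 × 3.75 = 2.027 m³/s
w_5 = (20.6 − 11.8)/2 = 4.4 m; q_5 = 0.46 × 1.13 × 4.4 = 2.287 m³/s
w_6 = (22.6 − 15.8)/2 = 3.4 m; q_6 = 0.31 × 0.46 × 3.4 = 0.4848 m³/s
Stations 1, 7 contribute zero (depth or velocity is 0).
Q = Σ qᵢ = 7.693 m³/s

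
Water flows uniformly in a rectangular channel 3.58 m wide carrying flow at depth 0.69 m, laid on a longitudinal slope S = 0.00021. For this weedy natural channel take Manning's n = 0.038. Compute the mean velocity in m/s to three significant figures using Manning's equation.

0.240 m/s

A = b·y = 3.58 × 0.69 = 2.470 m²
P = b + 2y = 3.58 + 2×0.69 = 4.960 m
R = A/P = 2.470/4.960 = 0.4980 m
Q = (1/n)·A·R^(2/3)·S^(1/2) = (1/0.038) × 2.470 × 0.4980^(2/3) × 0.00021^(1/2) = 0.5919 m³/s
V = Q/A = 0.5919/2.470 = 0.2396 m/s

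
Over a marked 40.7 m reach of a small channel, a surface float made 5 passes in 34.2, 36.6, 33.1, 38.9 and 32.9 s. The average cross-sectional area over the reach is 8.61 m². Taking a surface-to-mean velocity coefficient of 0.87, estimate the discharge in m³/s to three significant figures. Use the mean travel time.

t̄ = (34.2 + 36.6 + 33.1 + 38.9 + 32.9) / 5 = 35.14 s
v_surface = L / t̄ = 40.7 / 35.14 = 1.158 m/s
v_mean = 0.87 × 1.158 = 1.008 m/s
Q = A × v_mean = 8.61 × 1.008 = 8.676 m³/s

8.68 m³/s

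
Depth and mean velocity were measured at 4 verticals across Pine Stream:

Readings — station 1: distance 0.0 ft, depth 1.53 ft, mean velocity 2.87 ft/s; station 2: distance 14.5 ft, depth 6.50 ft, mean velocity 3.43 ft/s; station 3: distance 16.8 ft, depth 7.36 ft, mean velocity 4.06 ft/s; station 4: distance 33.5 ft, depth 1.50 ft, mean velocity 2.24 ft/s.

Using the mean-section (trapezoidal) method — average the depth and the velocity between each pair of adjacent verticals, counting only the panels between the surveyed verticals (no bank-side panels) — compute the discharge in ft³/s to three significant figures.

Panel 1-2: Δb = 14.5 ft, d̄ = (1.53+6.50)/2 = 4.015, v̄ = (2.87+3.43)/2 = 3.15 → q = 14.5×4.015×3.15 = 183.4 ft³/s
Panel 2-3: Δb = 2.3 ft, d̄ = (6.50+7.36)/2 = 6.93, v̄ = (3.43+4.06)/2 = 3.745 → q = 2.3×6.93×3.745 = 59.69 ft³/s
Panel 3-4: Δb = 16.7 ft, d̄ = (7.36+1.50)/2 = 4.43, v̄ = (4.06+2.24)/2 = 3.15 → q = 16.7×4.43×3.15 = 233.0 ft³/s
Q = Σ q = 476.1 ft³/s

476 ft³/s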